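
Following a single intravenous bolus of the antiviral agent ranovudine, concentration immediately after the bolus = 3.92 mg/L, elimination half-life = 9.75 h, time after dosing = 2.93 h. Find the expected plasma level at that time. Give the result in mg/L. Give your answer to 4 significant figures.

3.183 mg/L

k = ln2 / t½ = 0.693147 / 9.75 = 0.07109 h⁻¹
C = C₀ · e^(−k·t) = 3.920 × e^(−0.07109 × 2.93)
  = 3.920 × 0.8120 = 3.183 mg/L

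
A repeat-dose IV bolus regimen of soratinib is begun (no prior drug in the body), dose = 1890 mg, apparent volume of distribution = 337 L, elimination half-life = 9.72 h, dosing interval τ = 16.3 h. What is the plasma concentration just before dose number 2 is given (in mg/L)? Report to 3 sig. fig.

1.75 mg/L

C₀ per dose = Dose / Vd = 1890 / 337 = 5.608 mg/L
k = ln2 / t½ = 0.693147 / 9.72 = 0.07131 h⁻¹
Fraction remaining after one interval: r = e^(−kτ) = e^(−0.07131 × 16.3) = 0.3127
Before dose 2, 1 dose has been given (aged 1τ).
C_trough = C₀ × r = 5.608 × 0.3127 = 1.754 mg/L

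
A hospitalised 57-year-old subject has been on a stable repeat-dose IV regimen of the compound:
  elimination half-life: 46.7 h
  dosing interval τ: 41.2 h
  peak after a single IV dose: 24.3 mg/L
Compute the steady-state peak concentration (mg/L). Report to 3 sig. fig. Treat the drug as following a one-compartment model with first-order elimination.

k = ln2 / t½ = 0.693147 / 46.7 = 0.01484 h⁻¹
e^(−kτ) = e^(−0.01484 × 41.2) = 0.5426
Accumulation ratio R = 1 / (1 − e^(−kτ)) = 1 / (1 − 0.5426) = 2.186
Steady-state peak = C₀ × R = 24.3 × 2.186 = 53.12 mg/L

53.1 mg/L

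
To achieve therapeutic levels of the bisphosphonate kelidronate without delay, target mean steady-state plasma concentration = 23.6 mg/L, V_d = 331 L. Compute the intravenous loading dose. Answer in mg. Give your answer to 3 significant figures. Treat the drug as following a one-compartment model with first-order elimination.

7810 mg

LD = Css × Vd = 23.6 × 331 = 7812 mg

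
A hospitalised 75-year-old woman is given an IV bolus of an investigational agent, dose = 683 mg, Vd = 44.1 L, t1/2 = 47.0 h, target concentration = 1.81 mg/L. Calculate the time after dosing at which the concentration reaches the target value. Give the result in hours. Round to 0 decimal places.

C₀ = Dose / Vd = 683.0 / 44.1 = 15.49 mg/L
k = ln2 / t½ = 0.693147 / 47.0 = 0.01475 h⁻¹
t = ln(C₀ / C) / k = ln(15.49 / 1.81) / 0.01475
  = ln(8.558) / 0.01475 = 2.147 / 0.01475 = 145.6 h

146 h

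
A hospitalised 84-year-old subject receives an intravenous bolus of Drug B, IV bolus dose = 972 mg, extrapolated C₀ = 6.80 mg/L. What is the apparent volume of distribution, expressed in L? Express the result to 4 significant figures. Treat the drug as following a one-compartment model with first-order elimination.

Vd = Dose / C₀ = 972.0 / 6.80 = 142.9 L

142.9 L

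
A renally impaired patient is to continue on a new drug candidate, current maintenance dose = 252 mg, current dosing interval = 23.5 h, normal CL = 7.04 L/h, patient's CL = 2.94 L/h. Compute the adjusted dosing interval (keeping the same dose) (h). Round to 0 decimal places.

To keep the same average steady-state level, dosing rate must scale with clearance.
CL ratio = 2.94 / 7.04 = 0.4176
New interval (same dose) = 23.5 / 0.4176 = 56.27 h

56 h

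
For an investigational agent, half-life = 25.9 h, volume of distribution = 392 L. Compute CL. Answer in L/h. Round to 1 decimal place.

10.5 L/h

k = ln2 / t½ = 0.693147 / 25.9 = 0.02676 h⁻¹
CL = k × Vd = 0.02676 × 392 = 10.49 L/h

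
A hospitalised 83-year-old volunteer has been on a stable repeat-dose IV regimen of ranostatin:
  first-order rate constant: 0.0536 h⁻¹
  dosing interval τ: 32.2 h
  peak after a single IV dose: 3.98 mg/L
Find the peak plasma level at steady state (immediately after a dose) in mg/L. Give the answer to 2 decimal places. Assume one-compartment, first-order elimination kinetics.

4.84 mg/L

e^(−kτ) = e^(−0.05360 × 32.2) = 0.1780
Accumulation ratio R = 1 / (1 − e^(−kτ)) = 1 / (1 − 0.1780) = 1.217
Steady-state peak = C₀ × R = 3.98 × 1.217 = 4.844 mg/L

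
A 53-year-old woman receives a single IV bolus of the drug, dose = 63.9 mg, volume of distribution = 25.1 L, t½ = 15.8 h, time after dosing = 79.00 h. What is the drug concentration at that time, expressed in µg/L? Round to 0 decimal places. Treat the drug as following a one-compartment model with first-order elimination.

80 µg/L

C₀ = Dose / Vd = 63.90 / 25.1 = 2.546 mg/L
k = ln2 / t½ = 0.693147 / 15.8 = 0.04387 h⁻¹
t / t½ = 79.00 / 15.8 = 5 half-lives
C = C₀ × (1/2)^5 = 2.546 × 0.03125 = 0.07956 mg/L
Convert: 0.07956 mg/L × 1000 = 79.56 µg/L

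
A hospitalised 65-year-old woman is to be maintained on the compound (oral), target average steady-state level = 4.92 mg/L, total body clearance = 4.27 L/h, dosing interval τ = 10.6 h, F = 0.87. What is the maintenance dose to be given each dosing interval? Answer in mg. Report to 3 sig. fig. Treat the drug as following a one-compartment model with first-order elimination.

256 mg

At steady state, F × (Dose/τ) = Css × CL.
Dose = Css × CL × τ / F = 4.92 × 4.270 × 10.6 / 0.87 = 256.0 mg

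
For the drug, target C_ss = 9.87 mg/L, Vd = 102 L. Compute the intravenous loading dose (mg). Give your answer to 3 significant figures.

1010 mg

LD = Css × Vd = 9.87 × 102 = 1007 mg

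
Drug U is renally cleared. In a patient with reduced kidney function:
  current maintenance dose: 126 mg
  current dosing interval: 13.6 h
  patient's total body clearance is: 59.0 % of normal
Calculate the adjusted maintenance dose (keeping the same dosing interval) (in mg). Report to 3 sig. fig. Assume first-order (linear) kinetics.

74.3 mg

To keep the same average steady-state level, dosing rate must scale with clearance.
CL ratio = 59.0 / 100 = 0.5900
New dose (same interval) = 126 × 0.5900 = 74.34 mg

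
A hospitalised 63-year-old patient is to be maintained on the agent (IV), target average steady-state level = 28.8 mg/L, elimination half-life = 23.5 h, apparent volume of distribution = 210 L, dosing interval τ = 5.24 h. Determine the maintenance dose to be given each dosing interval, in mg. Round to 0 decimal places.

935 mg

k = ln2 / t½ = 0.693147 / 23.5 = 0.02950 h⁻¹
CL = k × Vd = 0.02950 × 210 = 6.195 L/h
At steady state, Dose/τ = Css × CL.
Dose = Css × CL × τ = 28.8 × 6.195 × 5.24 = 934.9 mg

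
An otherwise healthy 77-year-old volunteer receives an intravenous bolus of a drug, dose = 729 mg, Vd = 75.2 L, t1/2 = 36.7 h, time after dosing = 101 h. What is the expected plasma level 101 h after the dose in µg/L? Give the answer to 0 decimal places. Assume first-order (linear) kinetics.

1439 µg/L

C₀ = Dose / Vd = 729.0 / 75.2 = 9.694 mg/L
k = ln2 / t½ = 0.693147 / 36.7 = 0.01889 h⁻¹
C = C₀ · e^(−k·t) = 9.694 × e^(−0.01889 × 101)
  = 9.694 × 0.1484 = 1.439 mg/L
Convert: 1.439 mg/L × 1000 = 1439 µg/L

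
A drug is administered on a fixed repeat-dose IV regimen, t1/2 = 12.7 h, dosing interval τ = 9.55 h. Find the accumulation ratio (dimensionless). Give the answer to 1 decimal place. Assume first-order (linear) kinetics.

2.5

k = ln2 / t½ = 0.693147 / 12.7 = 0.05458 h⁻¹
e^(−kτ) = e^(−0.05458 × 9.55) = 0.5938
Accumulation ratio R = 1 / (1 − e^(−kτ)) = 1 / (1 − 0.5938) = 2.462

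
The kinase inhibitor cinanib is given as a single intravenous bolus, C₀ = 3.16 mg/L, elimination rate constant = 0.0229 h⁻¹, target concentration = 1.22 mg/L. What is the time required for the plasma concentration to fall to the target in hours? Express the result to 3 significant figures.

t = ln(C₀ / C) / k = ln(3.160 / 1.22) / 0.02290
  = ln(2.590) / 0.02290 = 0.9517 / 0.02290 = 41.56 h

41.6 h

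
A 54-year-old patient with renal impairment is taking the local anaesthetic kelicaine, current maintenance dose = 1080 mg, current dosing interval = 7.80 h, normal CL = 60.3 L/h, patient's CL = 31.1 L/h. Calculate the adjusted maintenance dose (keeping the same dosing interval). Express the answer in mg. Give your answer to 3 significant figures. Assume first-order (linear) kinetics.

557 mg

To keep the same average steady-state level, dosing rate must scale with clearance.
CL ratio = 31.1 / 60.3 = 0.5158
New dose (same interval) = 1080 × 0.5158 = 557.1 mg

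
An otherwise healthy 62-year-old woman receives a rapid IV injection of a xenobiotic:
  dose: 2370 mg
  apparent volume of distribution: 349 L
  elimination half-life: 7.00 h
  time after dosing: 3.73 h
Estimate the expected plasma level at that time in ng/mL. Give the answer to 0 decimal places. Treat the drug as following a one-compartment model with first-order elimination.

4694 ng/mL

C₀ = Dose / Vd = 2370 / 349 = 6.791 mg/L
k = ln2 / t½ = 0.693147 / 7.00 = 0.09902 h⁻¹
C = C₀ · e^(−k·t) = 6.791 × e^(−0.09902 × 3.73)
  = 6.791 × 0.6912 = 4.694 mg/L
Convert: 4.694 mg/L × 1000 = 4694 ng/mL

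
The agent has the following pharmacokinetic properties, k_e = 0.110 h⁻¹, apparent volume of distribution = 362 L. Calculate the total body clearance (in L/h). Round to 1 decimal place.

CL = k × Vd = 0.110 × 362 = 39.82 L/h

39.8 L/h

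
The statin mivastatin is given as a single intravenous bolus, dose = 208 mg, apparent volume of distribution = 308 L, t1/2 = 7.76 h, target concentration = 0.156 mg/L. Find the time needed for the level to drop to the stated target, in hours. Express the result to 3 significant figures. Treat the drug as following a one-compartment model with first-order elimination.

C₀ = Dose / Vd = 208.0 / 308 = 0.6753 mg/L
k = ln2 / t½ = 0.693147 / 7.76 = 0.08932 h⁻¹
t = ln(C₀ / C) / k = ln(0.6753 / 0.156) / 0.08932
  = ln(4.329) / 0.08932 = 1.465 / 0.08932 = 16.40 h

16.4 h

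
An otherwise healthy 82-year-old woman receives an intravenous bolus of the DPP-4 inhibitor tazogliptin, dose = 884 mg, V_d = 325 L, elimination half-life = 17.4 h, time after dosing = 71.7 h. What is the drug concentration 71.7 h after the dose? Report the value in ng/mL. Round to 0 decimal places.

C₀ = Dose / Vd = 884.0 / 325 = 2.720 mg/L
k = ln2 / t½ = 0.693147 / 17.4 = 0.03984 h⁻¹
C = C₀ · e^(−k·t) = 2.720 × e^(−0.03984 × 71.7)
  = 2.720 × 0.05747 = 0.1563 mg/L
Convert: 0.1563 mg/L × 1000 = 156.3 ng/mL

156 ng/mL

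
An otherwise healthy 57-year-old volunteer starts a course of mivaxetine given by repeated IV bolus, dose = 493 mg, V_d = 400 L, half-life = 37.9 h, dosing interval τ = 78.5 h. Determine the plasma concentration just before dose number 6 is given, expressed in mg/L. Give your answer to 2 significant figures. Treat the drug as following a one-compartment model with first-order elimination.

C₀ per dose = Dose / Vd = 493 / 400 = 1.233 mg/L
k = ln2 / t½ = 0.693147 / 37.9 = 0.01829 h⁻¹
Fraction remaining after one interval: r = e^(−kτ) = e^(−0.01829 × 78.5) = 0.2379
Before dose 6, 5 doses have been given (aged 1τ, 2τ, 3τ, 4τ, 5τ).
C_trough = C₀ × (r + r² + … + r^5) = C₀ × r(1−r^5)/(1−r)
        = 1.233 × 0.2379 × (1 − 0.0007620) / (1 − 0.2379) = 0.3846 mg/L

0.38 mg/L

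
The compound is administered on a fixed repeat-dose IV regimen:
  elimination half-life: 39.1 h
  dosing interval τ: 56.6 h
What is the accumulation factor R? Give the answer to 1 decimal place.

k = ln2 / t½ = 0.693147 / 39.1 = 0.01773 h⁻¹
e^(−kτ) = e^(−0.01773 × 56.6) = 0.3666
Accumulation ratio R = 1 / (1 − e^(−kτ)) = 1 / (1 − 0.3666) = 1.579

1.6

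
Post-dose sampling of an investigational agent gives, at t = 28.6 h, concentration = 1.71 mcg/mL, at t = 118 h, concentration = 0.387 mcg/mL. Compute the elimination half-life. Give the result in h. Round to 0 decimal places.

42 h

k = ln(C₁/C₂) / (t₂ − t₁) = ln(1.71/0.387) / (118 − 28.6)
  = 1.486 / 89.40 = 0.01662 h⁻¹
t½ = ln2 / k = 0.693147 / 0.01662 = 41.71 h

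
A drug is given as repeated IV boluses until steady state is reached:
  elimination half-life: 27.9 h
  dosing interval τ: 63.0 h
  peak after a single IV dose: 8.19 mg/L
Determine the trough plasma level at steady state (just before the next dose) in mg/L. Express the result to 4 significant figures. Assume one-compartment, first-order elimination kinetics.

2.165 mg/L

k = ln2 / t½ = 0.693147 / 27.9 = 0.02484 h⁻¹
e^(−kτ) = e^(−0.02484 × 63.0) = 0.2091
Accumulation ratio R = 1 / (1 − e^(−kτ)) = 1 / (1 − 0.2091) = 1.264
Steady-state trough = C₀ × R × e^(−kτ) = 8.19 × 1.264 × 0.2091 = 2.165 mg/L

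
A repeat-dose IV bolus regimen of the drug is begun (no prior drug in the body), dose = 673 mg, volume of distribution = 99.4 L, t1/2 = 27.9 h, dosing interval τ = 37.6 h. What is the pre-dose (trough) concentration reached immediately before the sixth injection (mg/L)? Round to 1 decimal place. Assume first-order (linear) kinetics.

4.3 mg/L

C₀ per dose = Dose / Vd = 673 / 99.4 = 6.771 mg/L
k = ln2 / t½ = 0.693147 / 27.9 = 0.02484 h⁻¹
Fraction remaining after one interval: r = e^(−kτ) = e^(−0.02484 × 37.6) = 0.3930
Before dose 6, 5 doses have been given (aged 1τ, 2τ, 3τ, 4τ, 5τ).
C_trough = C₀ × (r + r² + … + r^5) = C₀ × r(1−r^5)/(1−r)
        = 6.771 × 0.3930 × (1 − 0.009375) / (1 − 0.3930) = 4.343 mg/L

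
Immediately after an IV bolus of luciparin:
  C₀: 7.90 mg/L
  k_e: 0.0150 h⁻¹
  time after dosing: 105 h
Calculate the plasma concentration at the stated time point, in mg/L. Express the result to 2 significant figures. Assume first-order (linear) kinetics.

1.6 mg/L

C = C₀ · e^(−k·t) = 7.900 × e^(−0.01500 × 105)
  = 7.900 × 0.2070 = 1.635 mg/L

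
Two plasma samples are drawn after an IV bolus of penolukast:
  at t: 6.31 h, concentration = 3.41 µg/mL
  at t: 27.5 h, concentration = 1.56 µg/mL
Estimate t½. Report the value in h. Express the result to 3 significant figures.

k = ln(C₁/C₂) / (t₂ − t₁) = ln(3.41/1.56) / (27.5 − 6.31)
  = 0.7820 / 21.19 = 0.03690 h⁻¹
t½ = ln2 / k = 0.693147 / 0.03690 = 18.78 h

18.8 h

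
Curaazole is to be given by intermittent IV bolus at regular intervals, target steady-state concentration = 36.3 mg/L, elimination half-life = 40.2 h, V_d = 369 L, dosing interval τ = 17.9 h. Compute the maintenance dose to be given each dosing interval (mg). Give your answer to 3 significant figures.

k = ln2 / t½ = 0.693147 / 40.2 = 0.01724 h⁻¹
CL = k × Vd = 0.01724 × 369 = 6.362 L/h
At steady state, Dose/τ = Css × CL.
Dose = Css × CL × τ = 36.3 × 6.362 × 17.9 = 4134 mg

4130 mg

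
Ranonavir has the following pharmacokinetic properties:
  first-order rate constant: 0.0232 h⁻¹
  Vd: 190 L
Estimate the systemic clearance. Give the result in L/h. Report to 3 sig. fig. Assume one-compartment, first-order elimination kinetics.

CL = k × Vd = 0.0232 × 190 = 4.408 L/h

4.41 L/h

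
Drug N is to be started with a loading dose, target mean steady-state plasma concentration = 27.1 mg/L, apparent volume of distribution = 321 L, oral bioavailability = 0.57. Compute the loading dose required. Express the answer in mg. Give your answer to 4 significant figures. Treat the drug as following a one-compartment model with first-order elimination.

LD = Css × Vd / F = 27.1 × 321 / 0.57 = 15260 mg

15260 mg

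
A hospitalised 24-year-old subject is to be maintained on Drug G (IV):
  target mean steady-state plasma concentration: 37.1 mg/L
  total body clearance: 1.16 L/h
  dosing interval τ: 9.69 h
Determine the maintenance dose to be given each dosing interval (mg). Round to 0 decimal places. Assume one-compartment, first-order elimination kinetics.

At steady state, Dose/τ = Css × CL.
Dose = Css × CL × τ = 37.1 × 1.160 × 9.69 = 417.0 mg

417 mg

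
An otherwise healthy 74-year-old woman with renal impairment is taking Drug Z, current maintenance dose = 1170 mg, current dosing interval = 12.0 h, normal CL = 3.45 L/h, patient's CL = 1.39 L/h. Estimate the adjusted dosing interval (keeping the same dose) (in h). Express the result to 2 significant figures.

To keep the same average steady-state level, dosing rate must scale with clearance.
CL ratio = 1.39 / 3.45 = 0.4029
New interval (same dose) = 12.0 / 0.4029 = 29.78 h

30 h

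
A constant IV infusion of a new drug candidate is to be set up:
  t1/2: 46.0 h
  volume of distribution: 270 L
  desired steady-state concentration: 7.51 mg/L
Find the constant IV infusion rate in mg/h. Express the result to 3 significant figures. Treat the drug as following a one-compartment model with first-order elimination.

30.6 mg/h

k = ln2 / t½ = 0.693147 / 46.0 = 0.01507 h⁻¹
CL = k × Vd = 0.01507 × 270 = 4.069 L/h
At steady state, infusion rate R₀ = Css × CL = 7.51 × 4.069 = 30.56 mg/h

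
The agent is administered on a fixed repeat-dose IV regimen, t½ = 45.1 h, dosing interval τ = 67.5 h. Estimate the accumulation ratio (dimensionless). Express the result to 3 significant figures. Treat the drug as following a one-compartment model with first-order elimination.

1.55

k = ln2 / t½ = 0.693147 / 45.1 = 0.01537 h⁻¹
e^(−kτ) = e^(−0.01537 × 67.5) = 0.3543
Accumulation ratio R = 1 / (1 − e^(−kτ)) = 1 / (1 − 0.3543) = 1.549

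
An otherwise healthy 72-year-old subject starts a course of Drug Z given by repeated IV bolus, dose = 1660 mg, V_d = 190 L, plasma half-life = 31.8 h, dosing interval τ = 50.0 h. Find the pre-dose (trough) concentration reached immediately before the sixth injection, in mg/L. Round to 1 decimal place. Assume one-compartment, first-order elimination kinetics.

C₀ per dose = Dose / Vd = 1660 / 190 = 8.737 mg/L
k = ln2 / t½ = 0.693147 / 31.8 = 0.02180 h⁻¹
Fraction remaining after one interval: r = e^(−kτ) = e^(−0.02180 × 50.0) = 0.3362
Before dose 6, 5 doses have been given (aged 1τ, 2τ, 3τ, 4τ, 5τ).
C_trough = C₀ × (r + r² + … + r^5) = C₀ × r(1−r^5)/(1−r)
        = 8.737 × 0.3362 × (1 − 0.004295) / (1 − 0.3362) = 4.406 mg/L

4.4 mg/L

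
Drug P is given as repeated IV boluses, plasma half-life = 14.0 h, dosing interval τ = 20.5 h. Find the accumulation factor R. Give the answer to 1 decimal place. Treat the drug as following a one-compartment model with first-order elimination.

k = ln2 / t½ = 0.693147 / 14.0 = 0.04951 h⁻¹
e^(−kτ) = e^(−0.04951 × 20.5) = 0.3624
Accumulation ratio R = 1 / (1 − e^(−kτ)) = 1 / (1 − 0.3624) = 1.568

1.6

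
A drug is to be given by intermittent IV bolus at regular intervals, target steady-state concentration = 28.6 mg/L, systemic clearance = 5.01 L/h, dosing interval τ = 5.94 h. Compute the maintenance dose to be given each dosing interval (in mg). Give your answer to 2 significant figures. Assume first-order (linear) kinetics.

850 mg

At steady state, Dose/τ = Css × CL.
Dose = Css × CL × τ = 28.6 × 5.010 × 5.94 = 851.1 mg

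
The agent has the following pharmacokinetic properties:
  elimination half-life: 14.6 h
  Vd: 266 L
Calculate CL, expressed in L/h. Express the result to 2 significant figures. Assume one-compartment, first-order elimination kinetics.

13 L/h

k = ln2 / t½ = 0.693147 / 14.6 = 0.04748 h⁻¹
CL = k × Vd = 0.04748 × 266 = 12.63 L/h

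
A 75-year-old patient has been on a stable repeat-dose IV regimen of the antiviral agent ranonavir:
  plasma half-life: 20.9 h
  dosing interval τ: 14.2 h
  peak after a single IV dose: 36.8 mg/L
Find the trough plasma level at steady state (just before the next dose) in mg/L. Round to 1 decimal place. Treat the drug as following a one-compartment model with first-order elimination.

61.2 mg/L

k = ln2 / t½ = 0.693147 / 20.9 = 0.03316 h⁻¹
e^(−kτ) = e^(−0.03316 × 14.2) = 0.6245
Accumulation ratio R = 1 / (1 − e^(−kτ)) = 1 / (1 − 0.6245) = 2.663
Steady-state trough = C₀ × R × e^(−kτ) = 36.8 × 2.663 × 0.6245 = 61.20 mg/L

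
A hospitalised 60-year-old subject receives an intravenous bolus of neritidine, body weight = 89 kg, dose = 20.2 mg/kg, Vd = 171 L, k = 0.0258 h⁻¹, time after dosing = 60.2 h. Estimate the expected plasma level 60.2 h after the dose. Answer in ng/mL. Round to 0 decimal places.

2224 ng/mL

Total dose = 20.2 × 89 = 1798 mg
C₀ = Dose / Vd = 1798 / 171 = 10.51 mg/L
C = C₀ · e^(−k·t) = 10.51 × e^(−0.02580 × 60.2)
  = 10.51 × 0.2116 = 2.224 mg/L
Convert: 2.224 mg/L × 1000 = 2224 ng/mL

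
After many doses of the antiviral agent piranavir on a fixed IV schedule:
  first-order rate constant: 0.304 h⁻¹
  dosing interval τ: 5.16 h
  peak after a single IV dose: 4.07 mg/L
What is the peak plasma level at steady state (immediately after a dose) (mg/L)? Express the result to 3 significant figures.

5.14 mg/L

e^(−kτ) = e^(−0.3040 × 5.16) = 0.2083
Accumulation ratio R = 1 / (1 − e^(−kτ)) = 1 / (1 − 0.2083) = 1.263
Steady-state peak = C₀ × R = 4.07 × 1.263 = 5.140 mg/L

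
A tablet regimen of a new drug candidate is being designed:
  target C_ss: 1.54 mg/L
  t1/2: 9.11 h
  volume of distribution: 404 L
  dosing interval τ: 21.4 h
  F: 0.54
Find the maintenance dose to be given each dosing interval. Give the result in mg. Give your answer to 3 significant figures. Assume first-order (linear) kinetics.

1880 mg

k = ln2 / t½ = 0.693147 / 9.11 = 0.07609 h⁻¹
CL = k × Vd = 0.07609 × 404 = 30.74 L/h
At steady state, F × (Dose/τ) = Css × CL.
Dose = Css × CL × τ / F = 1.54 × 30.74 × 21.4 / 0.54 = 1876 mg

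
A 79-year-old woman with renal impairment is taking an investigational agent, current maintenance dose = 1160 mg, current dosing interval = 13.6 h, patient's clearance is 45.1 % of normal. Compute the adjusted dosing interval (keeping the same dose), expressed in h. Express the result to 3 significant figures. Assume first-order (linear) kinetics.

To keep the same average steady-state level, dosing rate must scale with clearance.
CL ratio = 45.1 / 100 = 0.4510
New interval (same dose) = 13.6 / 0.4510 = 30.16 h

30.2 h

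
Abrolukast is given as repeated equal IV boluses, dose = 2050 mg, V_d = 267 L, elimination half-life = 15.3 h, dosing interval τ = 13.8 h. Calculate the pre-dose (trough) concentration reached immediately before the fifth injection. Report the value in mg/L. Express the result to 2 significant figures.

C₀ per dose = Dose / Vd = 2050 / 267 = 7.678 mg/L
k = ln2 / t½ = 0.693147 / 15.3 = 0.04530 h⁻¹
Fraction remaining after one interval: r = e^(−kτ) = e^(−0.04530 × 13.8) = 0.5352
Before dose 5, 4 doses have been given (aged 1τ, 2τ, 3τ, 4τ).
C_trough = C₀ × (r + r² + … + r^4) = C₀ × r(1−r^4)/(1−r)
        = 7.678 × 0.5352 × (1 − 0.08205) / (1 − 0.5352) = 8.116 mg/L

8.1 mg/L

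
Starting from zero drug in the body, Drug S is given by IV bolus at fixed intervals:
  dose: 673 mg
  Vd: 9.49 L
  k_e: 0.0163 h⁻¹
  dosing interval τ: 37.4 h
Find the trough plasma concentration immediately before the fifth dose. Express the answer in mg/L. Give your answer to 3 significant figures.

C₀ per dose = Dose / Vd = 673 / 9.49 = 70.92 mg/L
Fraction remaining after one interval: r = e^(−kτ) = e^(−0.01630 × 37.4) = 0.5436
Before dose 5, 4 doses have been given (aged 1τ, 2τ, 3τ, 4τ).
C_trough = C₀ × (r + r² + … + r^4) = C₀ × r(1−r^4)/(1−r)
        = 70.92 × 0.5436 × (1 − 0.08732) / (1 − 0.5436) = 77.09 mg/L

77.1 mg/L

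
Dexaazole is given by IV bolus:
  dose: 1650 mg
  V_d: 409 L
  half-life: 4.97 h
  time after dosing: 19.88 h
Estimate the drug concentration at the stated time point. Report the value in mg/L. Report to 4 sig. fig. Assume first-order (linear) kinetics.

0.2521 mg/L

C₀ = Dose / Vd = 1650 / 409 = 4.034 mg/L
k = ln2 / t½ = 0.693147 / 4.97 = 0.1395 h⁻¹
t / t½ = 19.88 / 4.97 = 4 half-lives
C = C₀ × (1/2)^4 = 4.034 × 0.06250 = 0.2521 mg/L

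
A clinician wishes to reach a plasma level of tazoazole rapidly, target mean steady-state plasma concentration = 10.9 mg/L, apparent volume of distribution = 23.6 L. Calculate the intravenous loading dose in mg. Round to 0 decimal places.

LD = Css × Vd = 10.9 × 23.6 = 257.2 mg

257 mg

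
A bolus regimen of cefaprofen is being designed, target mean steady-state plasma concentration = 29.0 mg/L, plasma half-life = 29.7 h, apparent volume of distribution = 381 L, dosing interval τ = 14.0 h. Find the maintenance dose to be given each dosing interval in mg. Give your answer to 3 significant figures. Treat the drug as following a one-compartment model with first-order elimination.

k = ln2 / t½ = 0.693147 / 29.7 = 0.02334 h⁻¹
CL = k × Vd = 0.02334 × 381 = 8.893 L/h
At steady state, Dose/τ = Css × CL.
Dose = Css × CL × τ = 29.0 × 8.893 × 14.0 = 3611 mg

3610 mg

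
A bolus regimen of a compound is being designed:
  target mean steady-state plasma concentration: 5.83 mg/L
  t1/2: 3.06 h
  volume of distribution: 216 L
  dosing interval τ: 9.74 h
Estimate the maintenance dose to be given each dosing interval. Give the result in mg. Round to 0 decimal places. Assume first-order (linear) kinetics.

2778 mg

k = ln2 / t½ = 0.693147 / 3.06 = 0.2265 h⁻¹
CL = k × Vd = 0.2265 × 216 = 48.92 L/h
At steady state, Dose/τ = Css × CL.
Dose = Css × CL × τ = 5.83 × 48.92 × 9.74 = 2778 mg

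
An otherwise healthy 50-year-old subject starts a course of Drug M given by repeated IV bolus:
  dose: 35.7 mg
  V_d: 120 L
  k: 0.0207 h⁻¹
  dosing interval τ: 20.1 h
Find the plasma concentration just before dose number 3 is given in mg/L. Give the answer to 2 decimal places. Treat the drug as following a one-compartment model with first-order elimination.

C₀ per dose = Dose / Vd = 35.7 / 120 = 0.2975 mg/L
Fraction remaining after one interval: r = e^(−kτ) = e^(−0.02070 × 20.1) = 0.6596
Before dose 3, 2 doses have been given (aged 1τ, 2τ).
C_trough = C₀ × (r + r²) = 0.2975 × (0.6596 + 0.4351) = 0.3257 mg/L

0.33 mg/L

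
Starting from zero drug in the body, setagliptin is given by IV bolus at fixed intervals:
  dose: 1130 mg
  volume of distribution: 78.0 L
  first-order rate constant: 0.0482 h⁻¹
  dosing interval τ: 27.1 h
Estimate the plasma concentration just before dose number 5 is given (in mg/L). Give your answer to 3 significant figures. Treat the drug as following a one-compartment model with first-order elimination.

5.35 mg/L

C₀ per dose = Dose / Vd = 1130 / 78.0 = 14.49 mg/L
Fraction remaining after one interval: r = e^(−kτ) = e^(−0.04820 × 27.1) = 0.2708
Before dose 5, 4 doses have been given (aged 1τ, 2τ, 3τ, 4τ).
C_trough = C₀ × (r + r² + … + r^4) = C₀ × r(1−r^4)/(1−r)
        = 14.49 × 0.2708 × (1 − 0.005378) / (1 − 0.2708) = 5.352 mg/L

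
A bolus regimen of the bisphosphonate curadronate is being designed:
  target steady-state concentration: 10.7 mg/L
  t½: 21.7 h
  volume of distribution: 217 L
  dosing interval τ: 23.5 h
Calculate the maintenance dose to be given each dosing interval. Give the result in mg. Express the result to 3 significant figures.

k = ln2 / t½ = 0.693147 / 21.7 = 0.03194 h⁻¹
CL = k × Vd = 0.03194 × 217 = 6.931 L/h
At steady state, Dose/τ = Css × CL.
Dose = Css × CL × τ = 10.7 × 6.931 × 23.5 = 1743 mg

1740 mg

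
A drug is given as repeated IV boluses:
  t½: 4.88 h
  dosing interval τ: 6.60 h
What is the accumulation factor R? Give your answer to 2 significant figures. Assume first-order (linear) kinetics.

1.6

k = ln2 / t½ = 0.693147 / 4.88 = 0.1420 h⁻¹
e^(−kτ) = e^(−0.1420 × 6.60) = 0.3917
Accumulation ratio R = 1 / (1 − e^(−kτ)) = 1 / (1 − 0.3917) = 1.644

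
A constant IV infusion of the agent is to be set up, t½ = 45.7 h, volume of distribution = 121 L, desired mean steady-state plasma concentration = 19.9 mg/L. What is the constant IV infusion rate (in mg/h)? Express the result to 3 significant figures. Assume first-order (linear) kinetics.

k = ln2 / t½ = 0.693147 / 45.7 = 0.01517 h⁻¹
CL = k × Vd = 0.01517 × 121 = 1.836 L/h
At steady state, infusion rate R₀ = Css × CL = 19.9 × 1.836 = 36.54 mg/h

36.5 mg/h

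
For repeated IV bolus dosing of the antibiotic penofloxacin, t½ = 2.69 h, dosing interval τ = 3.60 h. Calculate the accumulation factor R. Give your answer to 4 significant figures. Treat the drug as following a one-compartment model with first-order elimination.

1.654

k = ln2 / t½ = 0.693147 / 2.69 = 0.2577 h⁻¹
e^(−kτ) = e^(−0.2577 × 3.60) = 0.3955
Accumulation ratio R = 1 / (1 − e^(−kτ)) = 1 / (1 − 0.3955) = 1.654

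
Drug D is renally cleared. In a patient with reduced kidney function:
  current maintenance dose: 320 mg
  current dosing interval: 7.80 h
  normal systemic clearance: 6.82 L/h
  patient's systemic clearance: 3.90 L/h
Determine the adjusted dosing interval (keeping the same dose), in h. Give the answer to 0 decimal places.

14 h

To keep the same average steady-state level, dosing rate must scale with clearance.
CL ratio = 3.90 / 6.82 = 0.5718
New interval (same dose) = 7.80 / 0.5718 = 13.64 h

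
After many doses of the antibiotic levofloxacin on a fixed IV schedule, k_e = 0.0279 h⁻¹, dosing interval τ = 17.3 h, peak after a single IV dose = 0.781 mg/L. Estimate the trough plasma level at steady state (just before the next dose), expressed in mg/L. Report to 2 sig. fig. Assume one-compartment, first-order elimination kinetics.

e^(−kτ) = e^(−0.02790 × 17.3) = 0.6171
Accumulation ratio R = 1 / (1 − e^(−kτ)) = 1 / (1 − 0.6171) = 2.612
Steady-state trough = C₀ × R × e^(−kτ) = 0.781 × 2.612 × 0.6171 = 1.259 mg/L

1.3 mg/L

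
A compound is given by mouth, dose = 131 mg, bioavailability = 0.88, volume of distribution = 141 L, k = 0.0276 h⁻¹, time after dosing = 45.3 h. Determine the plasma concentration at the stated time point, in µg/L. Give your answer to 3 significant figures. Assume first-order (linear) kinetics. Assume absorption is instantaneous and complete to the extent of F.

Amount reaching circulation = F × Dose = 0.88 × 131.0 = 115.3 mg
C₀ = F·Dose / Vd = 115.3 / 141 = 0.8177 mg/L
C = C₀ · e^(−k·t) = 0.8177 × e^(−0.02760 × 45.3)
  = 0.8177 × 0.2864 = 0.2342 mg/L
Convert: 0.2342 mg/L × 1000 = 234.2 µg/L

234 µg/L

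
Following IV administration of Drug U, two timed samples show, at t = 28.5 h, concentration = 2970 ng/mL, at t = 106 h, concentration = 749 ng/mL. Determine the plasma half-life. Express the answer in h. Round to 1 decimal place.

39.0 h

k = ln(C₁/C₂) / (t₂ − t₁) = ln(2970/749) / (106 − 28.5)
  = 1.378 / 77.50 = 0.01778 h⁻¹
t½ = ln2 / k = 0.693147 / 0.01778 = 38.98 h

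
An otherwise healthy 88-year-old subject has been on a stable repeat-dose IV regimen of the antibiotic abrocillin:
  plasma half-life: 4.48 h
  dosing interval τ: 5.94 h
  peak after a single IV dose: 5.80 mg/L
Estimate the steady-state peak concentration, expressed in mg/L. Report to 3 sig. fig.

k = ln2 / t½ = 0.693147 / 4.48 = 0.1547 h⁻¹
e^(−kτ) = e^(−0.1547 × 5.94) = 0.3990
Accumulation ratio R = 1 / (1 − e^(−kτ)) = 1 / (1 − 0.3990) = 1.664
Steady-state peak = C₀ × R = 5.80 × 1.664 = 9.651 mg/L

9.65 mg/L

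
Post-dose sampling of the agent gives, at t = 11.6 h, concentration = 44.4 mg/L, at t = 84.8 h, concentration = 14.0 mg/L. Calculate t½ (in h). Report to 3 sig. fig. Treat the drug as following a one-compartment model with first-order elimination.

k = ln(C₁/C₂) / (t₂ − t₁) = ln(44.4/14.0) / (84.8 − 11.6)
  = 1.154 / 73.20 = 0.01577 h⁻¹
t½ = ln2 / k = 0.693147 / 0.01577 = 43.95 h

44.0 h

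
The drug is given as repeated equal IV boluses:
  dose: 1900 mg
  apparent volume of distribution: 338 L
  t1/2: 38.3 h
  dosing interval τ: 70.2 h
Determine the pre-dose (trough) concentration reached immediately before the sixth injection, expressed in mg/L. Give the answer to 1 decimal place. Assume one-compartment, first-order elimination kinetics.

2.2 mg/L

C₀ per dose = Dose / Vd = 1900 / 338 = 5.621 mg/L
k = ln2 / t½ = 0.693147 / 38.3 = 0.01810 h⁻¹
Fraction remaining after one interval: r = e^(−kτ) = e^(−0.01810 × 70.2) = 0.2807
Before dose 6, 5 doses have been given (aged 1τ, 2τ, 3τ, 4τ, 5τ).
C_trough = C₀ × (r + r² + … + r^5) = C₀ × r(1−r^5)/(1−r)
        = 5.621 × 0.2807 × (1 − 0.001743) / (1 − 0.2807) = 2.190 mg/L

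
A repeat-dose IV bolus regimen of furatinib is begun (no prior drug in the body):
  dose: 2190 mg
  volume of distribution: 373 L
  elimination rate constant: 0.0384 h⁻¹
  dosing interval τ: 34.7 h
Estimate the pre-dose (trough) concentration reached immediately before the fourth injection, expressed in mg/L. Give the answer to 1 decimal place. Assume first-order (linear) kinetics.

2.1 mg/L

C₀ per dose = Dose / Vd = 2190 / 373 = 5.871 mg/L
Fraction remaining after one interval: r = e^(−kτ) = e^(−0.03840 × 34.7) = 0.2638
Before dose 4, 3 doses have been given (aged 1τ, 2τ, 3τ).
C_trough = C₀ × (r + r² + … + r^3) = C₀ × r(1−r^3)/(1−r)
        = 5.871 × 0.2638 × (1 − 0.01836) / (1 − 0.2638) = 2.065 mg/L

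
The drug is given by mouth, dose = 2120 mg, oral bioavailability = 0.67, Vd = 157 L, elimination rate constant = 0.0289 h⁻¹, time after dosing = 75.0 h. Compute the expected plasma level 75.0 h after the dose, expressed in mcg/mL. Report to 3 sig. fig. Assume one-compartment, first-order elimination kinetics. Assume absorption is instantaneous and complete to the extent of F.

Amount reaching circulation = F × Dose = 0.67 × 2120 = 1420 mg
C₀ = F·Dose / Vd = 1420 / 157 = 9.045 mg/L
C = C₀ · e^(−k·t) = 9.045 × e^(−0.02890 × 75.0)
  = 9.045 × 0.1145 = 1.036 mg/L
(1.036 mg/L = 1.036 mcg/mL)

1.04 mcg/mL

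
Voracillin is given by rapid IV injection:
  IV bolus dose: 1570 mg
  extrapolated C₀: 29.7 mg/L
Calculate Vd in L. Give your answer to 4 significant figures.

Vd = Dose / C₀ = 1570 / 29.7 = 52.86 L

52.86 L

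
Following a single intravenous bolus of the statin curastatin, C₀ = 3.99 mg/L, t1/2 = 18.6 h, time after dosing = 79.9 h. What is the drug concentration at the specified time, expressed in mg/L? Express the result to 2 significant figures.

0.20 mg/L

k = ln2 / t½ = 0.693147 / 18.6 = 0.03727 h⁻¹
C = C₀ · e^(−k·t) = 3.990 × e^(−0.03727 × 79.9)
  = 3.990 × 0.05090 = 0.2031 mg/L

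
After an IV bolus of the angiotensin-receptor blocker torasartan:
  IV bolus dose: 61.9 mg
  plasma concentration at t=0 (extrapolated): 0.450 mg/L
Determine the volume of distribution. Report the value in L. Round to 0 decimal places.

Vd = Dose / C₀ = 61.90 / 0.450 = 137.6 L

138 L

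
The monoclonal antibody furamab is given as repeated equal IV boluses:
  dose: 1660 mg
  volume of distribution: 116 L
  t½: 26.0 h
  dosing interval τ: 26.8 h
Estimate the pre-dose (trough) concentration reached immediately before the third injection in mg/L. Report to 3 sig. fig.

10.4 mg/L

C₀ per dose = Dose / Vd = 1660 / 116 = 14.31 mg/L
k = ln2 / t½ = 0.693147 / 26.0 = 0.02666 h⁻¹
Fraction remaining after one interval: r = e^(−kτ) = e^(−0.02666 × 26.8) = 0.4894
Before dose 3, 2 doses have been given (aged 1τ, 2τ).
C_trough = C₀ × (r + r²) = 14.31 × (0.4894 + 0.2395) = 10.43 mg/L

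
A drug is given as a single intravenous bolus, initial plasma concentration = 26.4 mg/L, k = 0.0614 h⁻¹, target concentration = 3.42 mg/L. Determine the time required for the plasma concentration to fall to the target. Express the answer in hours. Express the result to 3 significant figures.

t = ln(C₀ / C) / k = ln(26.40 / 3.42) / 0.06140
  = ln(7.719) / 0.06140 = 2.044 / 0.06140 = 33.29 h

33.3 h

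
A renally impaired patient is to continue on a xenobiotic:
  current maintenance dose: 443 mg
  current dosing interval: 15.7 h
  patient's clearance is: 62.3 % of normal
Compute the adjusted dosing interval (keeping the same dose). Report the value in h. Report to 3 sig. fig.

25.2 h

To keep the same average steady-state level, dosing rate must scale with clearance.
CL ratio = 62.3 / 100 = 0.6230
New interval (same dose) = 15.7 / 0.6230 = 25.20 h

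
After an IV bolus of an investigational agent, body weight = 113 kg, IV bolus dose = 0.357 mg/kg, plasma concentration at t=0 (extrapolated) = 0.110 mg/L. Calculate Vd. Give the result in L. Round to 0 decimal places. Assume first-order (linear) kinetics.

Dose = 0.357 × 113 = 40.34 mg
Vd = Dose / C₀ = 40.34 / 0.110 = 366.7 L

367 L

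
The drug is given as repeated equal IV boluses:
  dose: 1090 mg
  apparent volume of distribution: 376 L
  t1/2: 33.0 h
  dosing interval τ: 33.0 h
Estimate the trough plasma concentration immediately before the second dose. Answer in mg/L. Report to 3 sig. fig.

1.45 mg/L

C₀ per dose = Dose / Vd = 1090 / 376 = 2.899 mg/L
k = ln2 / t½ = 0.693147 / 33.0 = 0.02100 h⁻¹
Fraction remaining after one interval: r = e^(−kτ) = e^(−0.02100 × 33.0) = 0.5001
Before dose 2, 1 dose has been given (aged 1τ).
C_trough = C₀ × r = 2.899 × 0.5001 = 1.450 mg/L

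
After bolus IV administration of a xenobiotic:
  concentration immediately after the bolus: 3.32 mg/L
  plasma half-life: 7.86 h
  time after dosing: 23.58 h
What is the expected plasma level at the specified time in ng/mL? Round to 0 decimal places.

415 ng/mL

k = ln2 / t½ = 0.693147 / 7.86 = 0.08819 h⁻¹
t / t½ = 23.58 / 7.86 = 3 half-lives
C = C₀ × (1/2)^3 = 3.320 × 0.1250 = 0.4150 mg/L
Convert: 0.4150 mg/L × 1000 = 415.0 ng/mL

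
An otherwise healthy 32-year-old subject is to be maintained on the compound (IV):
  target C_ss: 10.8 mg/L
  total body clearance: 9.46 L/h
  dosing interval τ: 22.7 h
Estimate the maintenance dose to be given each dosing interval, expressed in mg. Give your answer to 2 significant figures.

2300 mg

At steady state, Dose/τ = Css × CL.
Dose = Css × CL × τ = 10.8 × 9.460 × 22.7 = 2319 mg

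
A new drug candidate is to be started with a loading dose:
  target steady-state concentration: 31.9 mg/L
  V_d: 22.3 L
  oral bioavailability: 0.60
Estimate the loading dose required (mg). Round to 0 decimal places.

LD = Css × Vd / F = 31.9 × 22.3 / 0.60 = 1186 mg

1186 mg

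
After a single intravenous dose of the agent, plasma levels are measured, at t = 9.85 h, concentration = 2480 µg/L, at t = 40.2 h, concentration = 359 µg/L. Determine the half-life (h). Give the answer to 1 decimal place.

k = ln(C₁/C₂) / (t₂ − t₁) = ln(2480/359) / (40.2 − 9.85)
  = 1.933 / 30.35 = 0.06369 h⁻¹
t½ = ln2 / k = 0.693147 / 0.06369 = 10.88 h

10.9 h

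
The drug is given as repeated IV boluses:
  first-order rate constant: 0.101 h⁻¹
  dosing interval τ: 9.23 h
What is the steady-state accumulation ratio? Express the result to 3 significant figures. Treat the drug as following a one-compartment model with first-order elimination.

1.65

e^(−kτ) = e^(−0.1010 × 9.23) = 0.3937
Accumulation ratio R = 1 / (1 − e^(−kτ)) = 1 / (1 − 0.3937) = 1.649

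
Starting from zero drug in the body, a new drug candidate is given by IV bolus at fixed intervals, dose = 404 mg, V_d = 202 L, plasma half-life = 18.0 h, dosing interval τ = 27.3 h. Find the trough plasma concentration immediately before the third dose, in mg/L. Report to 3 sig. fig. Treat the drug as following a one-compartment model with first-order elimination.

C₀ per dose = Dose / Vd = 404 / 202 = 2.000 mg/L
k = ln2 / t½ = 0.693147 / 18.0 = 0.03851 h⁻¹
Fraction remaining after one interval: r = e^(−kτ) = e^(−0.03851 × 27.3) = 0.3495
Before dose 3, 2 doses have been given (aged 1τ, 2τ).
C_trough = C₀ × (r + r²) = 2.000 × (0.3495 + 0.1222) = 0.9434 mg/L

0.943 mg/L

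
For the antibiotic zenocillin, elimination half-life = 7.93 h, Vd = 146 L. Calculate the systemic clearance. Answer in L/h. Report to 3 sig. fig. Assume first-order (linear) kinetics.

12.8 L/h

k = ln2 / t½ = 0.693147 / 7.93 = 0.08741 h⁻¹
CL = k × Vd = 0.08741 × 146 = 12.76 L/h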